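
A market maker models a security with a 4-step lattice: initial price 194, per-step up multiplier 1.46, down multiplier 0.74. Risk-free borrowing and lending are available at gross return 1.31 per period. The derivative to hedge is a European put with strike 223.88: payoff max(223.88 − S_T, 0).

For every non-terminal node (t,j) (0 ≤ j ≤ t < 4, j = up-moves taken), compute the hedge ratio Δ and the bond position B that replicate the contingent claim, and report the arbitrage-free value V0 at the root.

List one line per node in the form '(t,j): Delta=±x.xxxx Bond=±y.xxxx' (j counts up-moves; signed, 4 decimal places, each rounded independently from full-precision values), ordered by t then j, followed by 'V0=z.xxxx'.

The replicating-portfolio and risk-neutral prices coincide; use p* = (1.31−0.74)/(1.46−0.74) = 0.7917 for the latter.
Payoff layer (t=4): V(4,0)=165.7060, V(4,1)=109.1044, V(4,2)=0.0000, V(4,3)=0.0000, V(4,4)=0.0000
  t=3,j=0: stock 78.6135 → up 114.7756 (V=109.1044), down 58.1740 (V=165.7060). Price 92.2873; hedge Δ=-1.0000, bond B=170.9008.
  t=3,j=1: stock 155.1022 → up 226.4492 (V=0.0000), down 114.7756 (V=109.1044). Price 17.3512; hedge Δ=-0.9770, bond B=168.8850.
  t=3,j=2: stock 306.0125 → up 446.7782 (V=0.0000), down 226.4492 (V=0.0000). Price 0.0000; hedge Δ=0.0000, bond B=0.0000.
  t=3,j=3: stock 603.7544 → up 881.4814 (V=0.0000), down 446.7782 (V=0.0000). Price 0.0000; hedge Δ=0.0000, bond B=0.0000.
  t=2,j=0: stock 106.2344 → up 155.1022 (V=17.3512), down 78.6135 (V=92.2873). Price 25.1625; hedge Δ=-0.9797, bond B=129.2404.
  t=2,j=1: stock 209.5976 → up 306.0125 (V=0.0000), down 155.1022 (V=17.3512). Price 2.7594; hedge Δ=-0.1150, bond B=26.8583.
  t=2,j=2: stock 413.5304 → up 603.7544 (V=0.0000), down 306.0125 (V=0.0000). Price 0.0000; hedge Δ=0.0000, bond B=0.0000.
  t=1,j=0: stock 143.5600 → up 209.5976 (V=2.7594), down 106.2344 (V=25.1625). Price 5.6693; hedge Δ=-0.2167, bond B=36.7847.
  t=1,j=1: stock 283.2400 → up 413.5304 (V=0.0000), down 209.5976 (V=2.7594). Price 0.4388; hedge Δ=-0.0135, bond B=4.2714.
  t=0,j=0: stock 194.0000 → up 283.2400 (V=0.4388), down 143.5600 (V=5.6693). Price 1.1668; hedge Δ=-0.0374, bond B=8.4313.
Root portfolio cost Δ·194+B reproduces V0=1.1668.

(0,0): Delta=-0.0374 Bond=8.4313
(1,0): Delta=-0.2167 Bond=36.7847
(1,1): Delta=-0.0135 Bond=4.2714
(2,0): Delta=-0.9797 Bond=129.2404
(2,1): Delta=-0.1150 Bond=26.8583
(2,2): Delta=0.0000 Bond=0.0000
(3,0): Delta=-1.0000 Bond=170.9008
(3,1): Delta=-0.9770 Bond=168.8850
(3,2): Delta=0.0000 Bond=0.0000
(3,3): Delta=0.0000 Bond=0.0000
V0=1.1668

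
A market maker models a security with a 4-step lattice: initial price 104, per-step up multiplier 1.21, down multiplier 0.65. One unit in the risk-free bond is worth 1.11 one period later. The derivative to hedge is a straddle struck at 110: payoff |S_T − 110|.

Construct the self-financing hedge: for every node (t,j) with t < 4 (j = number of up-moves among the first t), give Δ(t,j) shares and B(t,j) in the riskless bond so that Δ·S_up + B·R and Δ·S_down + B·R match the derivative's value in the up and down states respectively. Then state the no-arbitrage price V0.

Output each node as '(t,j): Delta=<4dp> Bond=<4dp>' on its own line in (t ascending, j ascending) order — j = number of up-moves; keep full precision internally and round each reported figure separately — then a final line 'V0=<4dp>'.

(0,0): Delta=0.5245 Bond=-13.2562
(1,0): Delta=-0.7177 Bond=69.2556
(1,1): Delta=0.6695 Bond=-32.9687
(2,0): Delta=-1.0000 Bond=89.2785
(2,1): Delta=-0.6847 Bond=74.1770
(2,2): Delta=0.8277 Bond=-60.6762
(3,0): Delta=-1.0000 Bond=99.0991
(3,1): Delta=-1.0000 Bond=99.0991
(3,2): Delta=-0.6479 Bond=78.6924
(3,3): Delta=1.0000 Bond=-99.0991
V0=41.2888

Under the risk-neutral measure, an up-move has probability p* = (R−d)/(u−d) = 0.8214 and values discount at R = 1.11.
Terminal payoffs: V(4,0)=91.4353, V(4,1)=75.4412, V(4,2)=45.6674, V(4,3)=9.7575, V(4,4)=112.9332
(3,0): S=28.5610. Δ = (V_up−V_dn)/(S_up−S_dn) = (75.4412−91.4353)/(34.5588−18.5647) = -1.0000. V = [p*·75.4412 + (1−p*)·91.4353]/1.11 = 70.5381. B = V − Δ·S = 99.0991.
(3,1): S=53.1674. Δ = (V_up−V_dn)/(S_up−S_dn) = (45.6674−75.4412)/(64.3326−34.5588) = -1.0000. V = [p*·45.6674 + (1−p*)·75.4412]/1.11 = 45.9317. B = V − Δ·S = 99.0991.
(3,2): S=98.9732. Δ = (V_up−V_dn)/(S_up−S_dn) = (9.7575−45.6674)/(119.7575−64.3326) = -0.6479. V = [p*·9.7575 + (1−p*)·45.6674]/1.11 = 14.5676. B = V − Δ·S = 78.6924.
(3,3): S=184.2423. Δ = (V_up−V_dn)/(S_up−S_dn) = (112.9332−9.7575)/(222.9332−119.7575) = 1.0000. V = [p*·112.9332 + (1−p*)·9.7575]/1.11 = 85.1432. B = V − Δ·S = -99.0991.
(2,0): S=43.9400. Δ = (V_up−V_dn)/(S_up−S_dn) = (45.9317−70.5381)/(53.1674−28.5610) = -1.0000. V = [p*·45.9317 + (1−p*)·70.5381]/1.11 = 45.3385. B = V − Δ·S = 89.2785.
(2,1): S=81.7960. Δ = (V_up−V_dn)/(S_up−S_dn) = (14.5676−45.9317)/(98.9732−53.1674) = -0.6847. V = [p*·14.5676 + (1−p*)·45.9317]/1.11 = 18.1697. B = V − Δ·S = 74.1770.
(2,2): S=152.2664. Δ = (V_up−V_dn)/(S_up−S_dn) = (85.1432−14.5676)/(184.2423−98.9732) = 0.8277. V = [p*·85.1432 + (1−p*)·14.5676]/1.11 = 65.3518. B = V − Δ·S = -60.6762.
(1,0): S=67.6000. Δ = (V_up−V_dn)/(S_up−S_dn) = (18.1697−45.3385)/(81.7960−43.9400) = -0.7177. V = [p*·18.1697 + (1−p*)·45.3385]/1.11 = 20.7398. B = V − Δ·S = 69.2556.
(1,1): S=125.8400. Δ = (V_up−V_dn)/(S_up−S_dn) = (65.3518−18.1697)/(152.2664−81.7960) = 0.6695. V = [p*·65.3518 + (1−p*)·18.1697]/1.11 = 51.2850. B = V − Δ·S = -32.9687.
(0,0): S=104.0000. Δ = (V_up−V_dn)/(S_up−S_dn) = (51.2850−20.7398)/(125.8400−67.6000) = 0.5245. V = [p*·51.2850 + (1−p*)·20.7398]/1.11 = 41.2888. B = V − Δ·S = -13.2562.
Each (Δ,B) replicates both successor values, so the strategy is self-financing and V0 is arbitrage-free.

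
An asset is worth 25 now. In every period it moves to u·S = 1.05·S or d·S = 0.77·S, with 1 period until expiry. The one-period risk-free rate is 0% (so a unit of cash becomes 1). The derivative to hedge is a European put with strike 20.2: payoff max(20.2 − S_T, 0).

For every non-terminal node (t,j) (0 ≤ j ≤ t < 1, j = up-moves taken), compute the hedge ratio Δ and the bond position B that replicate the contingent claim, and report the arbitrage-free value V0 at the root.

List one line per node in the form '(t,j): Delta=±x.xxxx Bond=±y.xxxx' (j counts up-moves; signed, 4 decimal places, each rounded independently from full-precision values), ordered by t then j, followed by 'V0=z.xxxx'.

No-arbitrage ⇒ martingale measure with p* = (R−d)/(u−d) = 0.8214.
At expiry t=1: V(1,0)=0.9500, V(1,1)=0.0000
Node (0,0) S=25.0000: V=(p*·0.0000+(1−p*)·0.9500)/1=0.1696; Δ=(0.0000−0.9500)/(26.2500−19.2500)=-0.1357; B=V−Δ·S=3.5625
The time-0 hedge costs 0.1696, which is the no-arbitrage price.

(0,0): Delta=-0.1357 Bond=3.5625
V0=0.1696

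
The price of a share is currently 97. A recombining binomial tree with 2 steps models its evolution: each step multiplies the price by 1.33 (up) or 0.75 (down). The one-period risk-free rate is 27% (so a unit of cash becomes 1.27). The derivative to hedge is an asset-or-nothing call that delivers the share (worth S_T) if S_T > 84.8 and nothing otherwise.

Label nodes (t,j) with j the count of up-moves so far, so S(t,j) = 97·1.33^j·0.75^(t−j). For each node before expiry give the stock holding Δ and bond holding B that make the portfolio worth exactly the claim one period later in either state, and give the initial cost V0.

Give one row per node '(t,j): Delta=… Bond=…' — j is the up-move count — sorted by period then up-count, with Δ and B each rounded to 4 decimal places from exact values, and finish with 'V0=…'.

Risk-neutral probability p* = (R−d)/(u−d) = (1.27−0.75)/(1.33−0.75) = 0.8966.
At expiry t=2: V(2,0)=0.0000, V(2,1)=96.7575, V(2,2)=171.5833
  t=1,j=0: stock 72.7500 → up 96.7575 (V=96.7575), down 54.5625 (V=0.0000). Price 68.3056; hedge Δ=2.2931, bond B=-98.5177.
  t=1,j=1: stock 129.0100 → up 171.5833 (V=171.5833), down 96.7575 (V=96.7575). Price 129.0100; hedge Δ=1.0000, bond B=0.0000.
  t=0,j=0: stock 97.0000 → up 129.0100 (V=129.0100), down 72.7500 (V=68.3056). Price 96.6380; hedge Δ=1.0790, bond B=-8.0248.
Root portfolio cost Δ·97+B reproduces V0=96.6380.

(0,0): Delta=1.0790 Bond=-8.0248
(1,0): Delta=2.2931 Bond=-98.5177
(1,1): Delta=1.0000 Bond=0.0000
V0=96.6380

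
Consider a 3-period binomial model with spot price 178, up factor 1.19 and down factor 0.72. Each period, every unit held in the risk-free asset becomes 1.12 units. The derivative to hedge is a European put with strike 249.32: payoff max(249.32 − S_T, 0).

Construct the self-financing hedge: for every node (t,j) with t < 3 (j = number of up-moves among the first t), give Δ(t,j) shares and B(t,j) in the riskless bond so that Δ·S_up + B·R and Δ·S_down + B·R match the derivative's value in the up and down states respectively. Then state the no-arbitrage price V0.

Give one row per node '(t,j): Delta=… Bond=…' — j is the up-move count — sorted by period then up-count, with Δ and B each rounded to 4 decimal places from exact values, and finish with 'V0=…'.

(0,0): Delta=-0.6505 Bond=137.4681
(1,0): Delta=-1.0000 Bond=198.7564
(1,1): Delta=-0.6135 Bond=146.1256
(2,0): Delta=-1.0000 Bond=222.6071
(2,1): Delta=-1.0000 Bond=222.6071
(2,2): Delta=-0.5726 Bond=153.3450
V0=21.6794

Risk-neutral probability p* = (R−d)/(u−d) = (1.12−0.72)/(1.19−0.72) = 0.8511.
Terminal payoffs: V(3,0)=182.8819, V(3,1)=139.5125, V(3,2)=67.8326, V(3,3)=0.0000
(2,0): S=92.2752. Δ = (V_up−V_dn)/(S_up−S_dn) = (139.5125−182.8819)/(109.8075−66.4381) = -1.0000. V = [p*·139.5125 + (1−p*)·182.8819]/1.12 = 130.3319. B = V − Δ·S = 222.6071.
(2,1): S=152.5104. Δ = (V_up−V_dn)/(S_up−S_dn) = (67.8326−139.5125)/(181.4874−109.8075) = -1.0000. V = [p*·67.8326 + (1−p*)·139.5125]/1.12 = 70.0967. B = V − Δ·S = 222.6071.
(2,2): S=252.0658. Δ = (V_up−V_dn)/(S_up−S_dn) = (0.0000−67.8326)/(299.9583−181.4874) = -0.5726. V = [p*·0.0000 + (1−p*)·67.8326]/1.12 = 9.0203. B = V − Δ·S = 153.3450.
(1,0): S=128.1600. Δ = (V_up−V_dn)/(S_up−S_dn) = (70.0967−130.3319)/(152.5104−92.2752) = -1.0000. V = [p*·70.0967 + (1−p*)·130.3319]/1.12 = 70.5964. B = V − Δ·S = 198.7564.
(1,1): S=211.8200. Δ = (V_up−V_dn)/(S_up−S_dn) = (9.0203−70.0967)/(252.0658−152.5104) = -0.6135. V = [p*·9.0203 + (1−p*)·70.0967]/1.12 = 16.1757. B = V − Δ·S = 146.1256.
(0,0): S=178.0000. Δ = (V_up−V_dn)/(S_up−S_dn) = (16.1757−70.5964)/(211.8200−128.1600) = -0.6505. V = [p*·16.1757 + (1−p*)·70.5964]/1.12 = 21.6794. B = V − Δ·S = 137.4681.
Root portfolio cost Δ·178+B reproduces V0=21.6794.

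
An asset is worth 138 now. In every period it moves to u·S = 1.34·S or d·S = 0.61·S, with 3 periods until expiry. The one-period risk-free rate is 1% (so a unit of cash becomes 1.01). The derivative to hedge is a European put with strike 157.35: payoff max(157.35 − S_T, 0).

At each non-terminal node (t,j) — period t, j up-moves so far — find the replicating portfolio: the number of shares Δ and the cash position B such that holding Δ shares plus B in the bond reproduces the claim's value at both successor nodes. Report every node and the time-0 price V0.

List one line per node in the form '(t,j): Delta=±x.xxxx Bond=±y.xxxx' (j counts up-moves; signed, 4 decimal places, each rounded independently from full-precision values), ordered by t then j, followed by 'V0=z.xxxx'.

No-arbitrage ⇒ martingale measure with p* = (R−d)/(u−d) = 0.5479.
At expiry t=3: V(3,0)=126.0266, V(3,1)=88.5413, V(3,2)=6.1964, V(3,3)=0.0000
Node (2,0) S=51.3498: V=(p*·88.5413+(1−p*)·126.0266)/1.01=104.4423; Δ=(88.5413−126.0266)/(68.8087−31.3234)=-1.0000; B=V−Δ·S=155.7921
Node (2,1) S=112.8012: V=(p*·6.1964+(1−p*)·88.5413)/1.01=42.9909; Δ=(6.1964−88.5413)/(151.1536−68.8087)=-1.0000; B=V−Δ·S=155.7921
Node (2,2) S=247.7928: V=(p*·0.0000+(1−p*)·6.1964)/1.01=2.7734; Δ=(0.0000−6.1964)/(332.0424−151.1536)=-0.0343; B=V−Δ·S=11.2616
Node (1,0) S=84.1800: V=(p*·42.9909+(1−p*)·104.4423)/1.01=70.0696; Δ=(42.9909−104.4423)/(112.8012−51.3498)=-1.0000; B=V−Δ·S=154.2496
Node (1,1) S=184.9200: V=(p*·2.7734+(1−p*)·42.9909)/1.01=20.7464; Δ=(2.7734−42.9909)/(247.7928−112.8012)=-0.2979; B=V−Δ·S=75.8389
Node (0,0) S=138.0000: V=(p*·20.7464+(1−p*)·70.0696)/1.01=42.6170; Δ=(20.7464−70.0696)/(184.9200−84.1800)=-0.4896; B=V−Δ·S=110.1830
Each (Δ,B) replicates both successor values, so the strategy is self-financing and V0 is arbitrage-free.

(0,0): Delta=-0.4896 Bond=110.1830
(1,0): Delta=-1.0000 Bond=154.2496
(1,1): Delta=-0.2979 Bond=75.8389
(2,0): Delta=-1.0000 Bond=155.7921
(2,1): Delta=-1.0000 Bond=155.7921
(2,2): Delta=-0.0343 Bond=11.2616
V0=42.6170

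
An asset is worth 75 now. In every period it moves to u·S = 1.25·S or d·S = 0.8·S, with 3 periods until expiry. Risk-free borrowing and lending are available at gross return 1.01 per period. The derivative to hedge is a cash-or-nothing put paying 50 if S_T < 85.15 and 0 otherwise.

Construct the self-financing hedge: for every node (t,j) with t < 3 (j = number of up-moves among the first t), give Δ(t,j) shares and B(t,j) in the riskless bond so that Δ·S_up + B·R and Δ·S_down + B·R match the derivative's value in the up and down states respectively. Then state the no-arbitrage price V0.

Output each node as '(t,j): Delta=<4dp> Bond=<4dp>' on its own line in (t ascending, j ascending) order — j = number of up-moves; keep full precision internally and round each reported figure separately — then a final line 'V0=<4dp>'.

Risk-neutral probability p* = (R−d)/(u−d) = (1.01−0.8)/(1.25−0.8) = 0.4667.
Terminal payoffs: V(3,0)=50.0000, V(3,1)=50.0000, V(3,2)=0.0000, V(3,3)=0.0000
  t=2,j=0: stock 48.0000 → up 60.0000 (V=50.0000), down 38.4000 (V=50.0000). Price 49.5050; hedge Δ=0.0000, bond B=49.5050.
  t=2,j=1: stock 75.0000 → up 93.7500 (V=0.0000), down 60.0000 (V=50.0000). Price 26.4026; hedge Δ=-1.4815, bond B=137.5138.
  t=2,j=2: stock 117.1875 → up 146.4844 (V=0.0000), down 93.7500 (V=0.0000). Price 0.0000; hedge Δ=0.0000, bond B=0.0000.
  t=1,j=0: stock 60.0000 → up 75.0000 (V=26.4026), down 48.0000 (V=49.5050). Price 38.3405; hedge Δ=-0.8556, bond B=89.6789.
  t=1,j=1: stock 93.7500 → up 117.1875 (V=0.0000), down 75.0000 (V=26.4026). Price 13.9420; hedge Δ=-0.6258, bond B=72.6145.
  t=0,j=0: stock 75.0000 → up 93.7500 (V=13.9420), down 60.0000 (V=38.3405). Price 26.6876; hedge Δ=-0.7229, bond B=80.9065.
Check: Δ(0,0)·S0 + B(0,0) = 26.6876 = V0.

(0,0): Delta=-0.7229 Bond=80.9065
(1,0): Delta=-0.8556 Bond=89.6789
(1,1): Delta=-0.6258 Bond=72.6145
(2,0): Delta=0.0000 Bond=49.5050
(2,1): Delta=-1.4815 Bond=137.5138
(2,2): Delta=0.0000 Bond=0.0000
V0=26.6876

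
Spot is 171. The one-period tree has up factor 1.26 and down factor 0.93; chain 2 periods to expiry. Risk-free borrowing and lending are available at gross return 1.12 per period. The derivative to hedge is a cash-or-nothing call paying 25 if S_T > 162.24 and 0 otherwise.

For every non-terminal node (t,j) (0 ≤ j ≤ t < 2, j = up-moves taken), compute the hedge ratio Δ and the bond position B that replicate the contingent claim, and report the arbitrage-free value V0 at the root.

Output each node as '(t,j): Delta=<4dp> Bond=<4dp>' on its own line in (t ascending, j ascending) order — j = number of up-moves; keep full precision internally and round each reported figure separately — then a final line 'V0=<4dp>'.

The replicating-portfolio and risk-neutral prices coincide; use p* = (1.12−0.93)/(1.26−0.93) = 0.5758 for the latter.
Terminal payoffs: V(2,0)=0.0000, V(2,1)=25.0000, V(2,2)=25.0000
  t=1,j=0: stock 159.0300 → up 200.3778 (V=25.0000), down 147.8979 (V=0.0000). Price 12.8517; hedge Δ=0.4764, bond B=-62.9058.
  t=1,j=1: stock 215.4600 → up 271.4796 (V=25.0000), down 200.3778 (V=25.0000). Price 22.3214; hedge Δ=0.0000, bond B=22.3214.
  t=0,j=0: stock 171.0000 → up 215.4600 (V=22.3214), down 159.0300 (V=12.8517). Price 16.3428; hedge Δ=0.1678, bond B=-12.3532.
Root portfolio cost Δ·171+B reproduces V0=16.3428.

(0,0): Delta=0.1678 Bond=-12.3532
(1,0): Delta=0.4764 Bond=-62.9058
(1,1): Delta=0.0000 Bond=22.3214
V0=16.3428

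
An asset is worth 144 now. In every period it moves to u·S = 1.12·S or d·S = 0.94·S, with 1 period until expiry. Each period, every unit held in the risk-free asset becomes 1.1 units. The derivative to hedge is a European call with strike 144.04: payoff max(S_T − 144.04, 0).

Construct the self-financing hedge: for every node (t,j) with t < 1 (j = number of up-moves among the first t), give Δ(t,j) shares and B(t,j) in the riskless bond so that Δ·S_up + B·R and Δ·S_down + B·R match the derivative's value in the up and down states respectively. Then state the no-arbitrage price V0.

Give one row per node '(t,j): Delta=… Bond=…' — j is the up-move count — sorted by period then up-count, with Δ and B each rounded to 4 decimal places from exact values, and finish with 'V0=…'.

No-arbitrage ⇒ martingale measure with p* = (R−d)/(u−d) = 0.8889.
Terminal payoffs: V(1,0)=0.0000, V(1,1)=17.2400
(0,0): S=144.0000. Δ = (V_up−V_dn)/(S_up−S_dn) = (17.2400−0.0000)/(161.2800−135.3600) = 0.6651. V = [p*·17.2400 + (1−p*)·0.0000]/1.1 = 13.9313. B = V − Δ·S = -81.8465.
Check: Δ(0,0)·S0 + B(0,0) = 13.9313 = V0.

(0,0): Delta=0.6651 Bond=-81.8465
V0=13.9313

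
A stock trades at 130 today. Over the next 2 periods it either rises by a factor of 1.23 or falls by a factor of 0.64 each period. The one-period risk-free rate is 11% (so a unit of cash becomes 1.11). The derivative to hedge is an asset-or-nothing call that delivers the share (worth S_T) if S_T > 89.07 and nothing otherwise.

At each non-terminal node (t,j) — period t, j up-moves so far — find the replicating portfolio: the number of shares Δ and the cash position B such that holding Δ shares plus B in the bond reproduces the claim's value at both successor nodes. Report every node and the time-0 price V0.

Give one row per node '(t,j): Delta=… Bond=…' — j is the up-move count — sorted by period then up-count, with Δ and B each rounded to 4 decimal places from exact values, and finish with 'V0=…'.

The replicating-portfolio and risk-neutral prices coincide; use p* = (1.11−0.64)/(1.23−0.64) = 0.7966 for the latter.
Terminal values V(2,·): V(2,0)=0.0000, V(2,1)=102.3360, V(2,2)=196.6770
Node (1,0) S=83.2000: V=(p*·102.3360+(1−p*)·0.0000)/1.11=73.4432; Δ=(102.3360−0.0000)/(102.3360−53.2480)=2.0847; B=V−Δ·S=-100.0077
Node (1,1) S=159.9000: V=(p*·196.6770+(1−p*)·102.3360)/1.11=159.9000; Δ=(196.6770−102.3360)/(196.6770−102.3360)=1.0000; B=V−Δ·S=0.0000
Node (0,0) S=130.0000: V=(p*·159.9000+(1−p*)·73.4432)/1.11=128.2122; Δ=(159.9000−73.4432)/(159.9000−83.2000)=1.1272; B=V−Δ·S=-18.3248
Each (Δ,B) replicates both successor values, so the strategy is self-financing and V0 is arbitrage-free.

(0,0): Delta=1.1272 Bond=-18.3248
(1,0): Delta=2.0847 Bond=-100.0077
(1,1): Delta=1.0000 Bond=0.0000
V0=128.2122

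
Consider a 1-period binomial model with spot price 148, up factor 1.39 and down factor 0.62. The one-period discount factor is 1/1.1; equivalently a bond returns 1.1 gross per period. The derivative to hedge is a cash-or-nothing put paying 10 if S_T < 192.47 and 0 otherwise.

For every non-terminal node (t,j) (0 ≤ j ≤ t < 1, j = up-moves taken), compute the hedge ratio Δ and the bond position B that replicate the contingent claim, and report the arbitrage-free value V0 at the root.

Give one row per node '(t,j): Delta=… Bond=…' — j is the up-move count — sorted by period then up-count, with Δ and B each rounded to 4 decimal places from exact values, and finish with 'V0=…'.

Under the risk-neutral measure, an up-move has probability p* = (R−d)/(u−d) = 0.6234 and values discount at R = 1.1.
Terminal values V(1,·): V(1,0)=10.0000, V(1,1)=0.0000
Node (0,0) S=148.0000: V=(p*·0.0000+(1−p*)·10.0000)/1.1=3.4238; Δ=(0.0000−10.0000)/(205.7200−91.7600)=-0.0878; B=V−Δ·S=16.4109
Each (Δ,B) replicates both successor values, so the strategy is self-financing and V0 is arbitrage-free.

(0,0): Delta=-0.0878 Bond=16.4109
V0=3.4238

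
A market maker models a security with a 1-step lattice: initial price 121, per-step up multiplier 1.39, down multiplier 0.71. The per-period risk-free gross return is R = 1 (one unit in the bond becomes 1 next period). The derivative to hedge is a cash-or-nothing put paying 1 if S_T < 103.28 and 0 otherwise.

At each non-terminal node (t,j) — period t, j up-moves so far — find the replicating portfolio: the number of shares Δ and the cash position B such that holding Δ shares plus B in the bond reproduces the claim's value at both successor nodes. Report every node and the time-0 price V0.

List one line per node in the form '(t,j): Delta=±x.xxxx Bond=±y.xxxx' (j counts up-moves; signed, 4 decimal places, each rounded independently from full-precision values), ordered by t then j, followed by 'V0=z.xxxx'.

(0,0): Delta=-0.0122 Bond=2.0441
V0=0.5735

No-arbitrage ⇒ martingale measure with p* = (R−d)/(u−d) = 0.4265.
Payoff layer (t=1): V(1,0)=1.0000, V(1,1)=0.0000
Node (0,0) S=121.0000: V=(p*·0.0000+(1−p*)·1.0000)/1=0.5735; Δ=(0.0000−1.0000)/(168.1900−85.9100)=-0.0122; B=V−Δ·S=2.0441
Root portfolio cost Δ·121+B reproduces V0=0.5735.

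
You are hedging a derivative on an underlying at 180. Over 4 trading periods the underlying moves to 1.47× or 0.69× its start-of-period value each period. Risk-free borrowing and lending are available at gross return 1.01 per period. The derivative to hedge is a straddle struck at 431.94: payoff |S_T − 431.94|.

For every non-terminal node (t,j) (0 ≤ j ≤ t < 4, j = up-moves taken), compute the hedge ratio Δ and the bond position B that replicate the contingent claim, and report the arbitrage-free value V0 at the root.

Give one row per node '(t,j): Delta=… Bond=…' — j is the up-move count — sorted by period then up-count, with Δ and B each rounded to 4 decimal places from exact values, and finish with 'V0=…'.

(0,0): Delta=-0.6099 Bond=367.1203
(1,0): Delta=-1.0000 Bond=419.2367
(1,1): Delta=-0.3468 Bond=301.1515
(2,0): Delta=-1.0000 Bond=423.4291
(2,1): Delta=-1.0000 Bond=423.4291
(2,2): Delta=0.0940 Bond=132.7181
(3,0): Delta=-1.0000 Bond=427.6634
(3,1): Delta=-1.0000 Bond=427.6634
(3,2): Delta=-1.0000 Bond=427.6634
(3,3): Delta=0.8322 Bond=-288.0307
V0=257.3307

Risk-neutral probability p* = (R−d)/(u−d) = (1.01−0.69)/(1.47−0.69) = 0.4103.
Terminal values V(4,·): V(4,0)=391.1392, V(4,1)=345.0165, V(4,2)=246.7552, V(4,3)=37.4158, V(4,4)=408.5680
  t=3,j=0: stock 59.1316 → up 86.9235 (V=345.0165), down 40.8008 (V=391.1392). Price 368.5317; hedge Δ=-1.0000, bond B=427.6634.
  t=3,j=1: stock 125.9761 → up 185.1848 (V=246.7552), down 86.9235 (V=345.0165). Price 301.6873; hedge Δ=-1.0000, bond B=427.6634.
  t=3,j=2: stock 268.3838 → up 394.5242 (V=37.4158), down 185.1848 (V=246.7552). Price 159.2796; hedge Δ=-1.0000, bond B=427.6634.
  t=3,j=3: stock 571.7741 → up 840.5080 (V=408.5680), down 394.5242 (V=37.4158). Price 187.8053; hedge Δ=0.8322, bond B=-288.0307.
  t=2,j=0: stock 85.6980 → up 125.9761 (V=301.6873), down 59.1316 (V=368.5317). Price 337.7311; hedge Δ=-1.0000, bond B=423.4291.
  t=2,j=1: stock 182.5740 → up 268.3838 (V=159.2796), down 125.9761 (V=301.6873). Price 240.8551; hedge Δ=-1.0000, bond B=423.4291.
  t=2,j=2: stock 388.9620 → up 571.7741 (V=187.8053), down 268.3838 (V=159.2796). Price 169.2896; hedge Δ=0.0940, bond B=132.7181.
  t=1,j=0: stock 124.2000 → up 182.5740 (V=240.8551), down 85.6980 (V=337.7311). Price 295.0367; hedge Δ=-1.0000, bond B=419.2367.
  t=1,j=1: stock 264.6000 → up 388.9620 (V=169.2896), down 182.5740 (V=240.8551). Price 209.4009; hedge Δ=-0.3468, bond B=301.1515.
  t=0,j=0: stock 180.0000 → up 264.6000 (V=209.4009), down 124.2000 (V=295.0367). Price 257.3307; hedge Δ=-0.6099, bond B=367.1203.
Check: Δ(0,0)·S0 + B(0,0) = 257.3307 = V0.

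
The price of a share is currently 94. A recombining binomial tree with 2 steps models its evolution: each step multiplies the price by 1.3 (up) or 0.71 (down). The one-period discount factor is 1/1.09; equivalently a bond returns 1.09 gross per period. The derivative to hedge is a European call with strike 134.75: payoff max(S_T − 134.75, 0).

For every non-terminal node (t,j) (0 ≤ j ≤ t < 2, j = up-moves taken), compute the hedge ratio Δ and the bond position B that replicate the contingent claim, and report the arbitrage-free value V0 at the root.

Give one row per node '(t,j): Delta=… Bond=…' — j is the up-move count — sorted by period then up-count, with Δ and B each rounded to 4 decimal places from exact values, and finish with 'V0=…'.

Risk-neutral probability p* = (R−d)/(u−d) = (1.09−0.71)/(1.3−0.71) = 0.6441.
Terminal values V(2,·): V(2,0)=0.0000, V(2,1)=0.0000, V(2,2)=24.1100
  t=1,j=0: stock 66.7400 → up 86.7620 (V=0.0000), down 47.3854 (V=0.0000). Price 0.0000; hedge Δ=0.0000, bond B=0.0000.
  t=1,j=1: stock 122.2000 → up 158.8600 (V=24.1100), down 86.7620 (V=0.0000). Price 14.2463; hedge Δ=0.3344, bond B=-26.6181.
  t=0,j=0: stock 94.0000 → up 122.2000 (V=14.2463), down 66.7400 (V=0.0000). Price 8.4180; hedge Δ=0.2569, bond B=-15.7283.
Root portfolio cost Δ·94+B reproduces V0=8.4180.

(0,0): Delta=0.2569 Bond=-15.7283
(1,0): Delta=0.0000 Bond=0.0000
(1,1): Delta=0.3344 Bond=-26.6181
V0=8.4180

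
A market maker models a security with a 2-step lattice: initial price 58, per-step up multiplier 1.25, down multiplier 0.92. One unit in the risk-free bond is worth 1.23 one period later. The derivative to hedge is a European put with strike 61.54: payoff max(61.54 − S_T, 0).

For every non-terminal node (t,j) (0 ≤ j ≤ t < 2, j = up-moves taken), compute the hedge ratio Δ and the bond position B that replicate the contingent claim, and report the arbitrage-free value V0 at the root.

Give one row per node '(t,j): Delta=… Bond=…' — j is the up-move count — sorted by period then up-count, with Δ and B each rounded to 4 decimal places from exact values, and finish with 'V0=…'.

(0,0): Delta=-0.0320 Bond=1.8890
(1,0): Delta=-0.7070 Bond=38.3370
(1,1): Delta=0.0000 Bond=0.0000
V0=0.0302

Under the risk-neutral measure, an up-move has probability p* = (R−d)/(u−d) = 0.9394 and values discount at R = 1.23.
Terminal values V(2,·): V(2,0)=12.4488, V(2,1)=0.0000, V(2,2)=0.0000
(1,0): S=53.3600. Δ = (V_up−V_dn)/(S_up−S_dn) = (0.0000−12.4488)/(66.7000−49.0912) = -0.7070. V = [p*·0.0000 + (1−p*)·12.4488]/1.23 = 0.6134. B = V − Δ·S = 38.3370.
(1,1): S=72.5000. Δ = (V_up−V_dn)/(S_up−S_dn) = (0.0000−0.0000)/(90.6250−66.7000) = 0.0000. V = [p*·0.0000 + (1−p*)·0.0000]/1.23 = 0.0000. B = V − Δ·S = 0.0000.
(0,0): S=58.0000. Δ = (V_up−V_dn)/(S_up−S_dn) = (0.0000−0.6134)/(72.5000−53.3600) = -0.0320. V = [p*·0.0000 + (1−p*)·0.6134]/1.23 = 0.0302. B = V − Δ·S = 1.8890.
Check: Δ(0,0)·S0 + B(0,0) = 0.0302 = V0.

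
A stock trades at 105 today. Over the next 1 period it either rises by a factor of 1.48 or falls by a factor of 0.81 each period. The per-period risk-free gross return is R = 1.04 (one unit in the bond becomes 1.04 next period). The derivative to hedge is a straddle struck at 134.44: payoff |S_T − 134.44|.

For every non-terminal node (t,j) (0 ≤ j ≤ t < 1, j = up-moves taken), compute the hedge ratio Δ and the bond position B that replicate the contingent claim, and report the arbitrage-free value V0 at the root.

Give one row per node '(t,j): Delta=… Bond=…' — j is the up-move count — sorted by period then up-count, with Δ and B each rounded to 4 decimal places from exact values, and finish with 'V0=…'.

No-arbitrage ⇒ martingale measure with p* = (R−d)/(u−d) = 0.3433.
At expiry t=1: V(1,0)=49.3900, V(1,1)=20.9600
  t=0,j=0: stock 105.0000 → up 155.4000 (V=20.9600), down 85.0500 (V=49.3900). Price 38.1062; hedge Δ=-0.4041, bond B=80.5390.
Each (Δ,B) replicates both successor values, so the strategy is self-financing and V0 is arbitrage-free.

(0,0): Delta=-0.4041 Bond=80.5390
V0=38.1062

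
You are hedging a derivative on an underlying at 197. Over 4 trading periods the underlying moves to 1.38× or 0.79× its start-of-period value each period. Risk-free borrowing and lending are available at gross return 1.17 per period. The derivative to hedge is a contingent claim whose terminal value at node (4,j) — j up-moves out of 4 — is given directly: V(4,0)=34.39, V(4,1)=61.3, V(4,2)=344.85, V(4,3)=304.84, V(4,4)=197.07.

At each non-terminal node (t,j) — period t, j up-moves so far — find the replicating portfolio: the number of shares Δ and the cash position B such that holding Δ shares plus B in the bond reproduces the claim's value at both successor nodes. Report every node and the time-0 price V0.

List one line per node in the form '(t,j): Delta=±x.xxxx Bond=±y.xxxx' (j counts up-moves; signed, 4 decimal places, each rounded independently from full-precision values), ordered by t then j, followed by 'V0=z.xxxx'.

(0,0): Delta=0.1295 Bond=116.5881
(1,0): Delta=0.9294 Bond=11.9245
(1,1): Delta=-0.1235 Bond=205.2017
(2,0): Delta=2.2647 Bond=-150.2195
(2,1): Delta=0.5069 Bond=104.6779
(2,2): Delta=-0.3230 Bond=314.9167
(3,0): Delta=0.4696 Bond=-1.4034
(3,1): Delta=2.8326 Bond=-272.1100
(3,2): Delta=-0.2288 Bond=340.5322
(3,3): Delta=-0.3528 Bond=383.8822
V0=142.0994

No-arbitrage ⇒ martingale measure with p* = (R−d)/(u−d) = 0.6441.
Payoff layer (t=4): V(4,0)=34.3900, V(4,1)=61.3000, V(4,2)=344.8500, V(4,3)=304.8400, V(4,4)=197.0700
Node (3,0) S=97.1287: V=(p*·61.3000+(1−p*)·34.3900)/1.17=44.2067; Δ=(61.3000−34.3900)/(134.0376−76.7317)=0.4696; B=V−Δ·S=-1.4034
Node (3,1) S=169.6678: V=(p*·344.8500+(1−p*)·61.3000)/1.17=208.4833; Δ=(344.8500−61.3000)/(234.1416−134.0376)=2.8326; B=V−Δ·S=-272.1100
Node (3,2) S=296.3818: V=(p*·304.8400+(1−p*)·344.8500)/1.17=272.7187; Δ=(304.8400−344.8500)/(409.0068−234.1416)=-0.2288; B=V−Δ·S=340.5322
Node (3,3) S=517.7302: V=(p*·197.0700+(1−p*)·304.8400)/1.17=201.2212; Δ=(197.0700−304.8400)/(714.4677−409.0068)=-0.3528; B=V−Δ·S=383.8822
Node (2,0) S=122.9477: V=(p*·208.4833+(1−p*)·44.2067)/1.17=128.2153; Δ=(208.4833−44.2067)/(169.6678−97.1287)=2.2647; B=V−Δ·S=-150.2195
Node (2,1) S=214.7694: V=(p*·272.7187+(1−p*)·208.4833)/1.17=213.5515; Δ=(272.7187−208.4833)/(296.3818−169.6678)=0.5069; B=V−Δ·S=104.6779
Node (2,2) S=375.1668: V=(p*·201.2212+(1−p*)·272.7187)/1.17=193.7346; Δ=(201.2212−272.7187)/(517.7302−296.3818)=-0.3230; B=V−Δ·S=314.9167
Node (1,0) S=155.6300: V=(p*·213.5515+(1−p*)·128.2153)/1.17=156.5620; Δ=(213.5515−128.2153)/(214.7694−122.9477)=0.9294; B=V−Δ·S=11.9245
Node (1,1) S=271.8600: V=(p*·193.7346+(1−p*)·213.5515)/1.17=171.6137; Δ=(193.7346−213.5515)/(375.1668−214.7694)=-0.1235; B=V−Δ·S=205.2017
Node (0,0) S=197.0000: V=(p*·171.6137+(1−p*)·156.5620)/1.17=142.0994; Δ=(171.6137−156.5620)/(271.8600−155.6300)=0.1295; B=V−Δ·S=116.5881
Root portfolio cost Δ·197+B reproduces V0=142.0994.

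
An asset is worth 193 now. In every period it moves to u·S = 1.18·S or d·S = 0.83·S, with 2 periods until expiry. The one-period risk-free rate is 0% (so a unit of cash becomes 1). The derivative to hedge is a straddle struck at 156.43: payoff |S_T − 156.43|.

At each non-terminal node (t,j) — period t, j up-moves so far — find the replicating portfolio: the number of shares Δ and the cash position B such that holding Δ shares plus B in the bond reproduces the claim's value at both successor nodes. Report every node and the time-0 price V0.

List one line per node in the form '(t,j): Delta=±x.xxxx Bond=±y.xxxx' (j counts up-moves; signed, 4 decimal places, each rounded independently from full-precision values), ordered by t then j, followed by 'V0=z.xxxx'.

(0,0): Delta=0.6426 Bond=-75.0338
(1,0): Delta=0.1627 Bond=1.8404
(1,1): Delta=1.0000 Bond=-156.4300
V0=48.9864

Risk-neutral probability p* = (R−d)/(u−d) = (1−0.83)/(1.18−0.83) = 0.4857.
Terminal values V(2,·): V(2,0)=23.4723, V(2,1)=32.5942, V(2,2)=112.3032
(1,0): S=160.1900. Δ = (V_up−V_dn)/(S_up−S_dn) = (32.5942−23.4723)/(189.0242−132.9577) = 0.1627. V = [p*·32.5942 + (1−p*)·23.4723]/1 = 27.9029. B = V − Δ·S = 1.8404.
(1,1): S=227.7400. Δ = (V_up−V_dn)/(S_up−S_dn) = (112.3032−32.5942)/(268.7332−189.0242) = 1.0000. V = [p*·112.3032 + (1−p*)·32.5942]/1 = 71.3100. B = V − Δ·S = -156.4300.
(0,0): S=193.0000. Δ = (V_up−V_dn)/(S_up−S_dn) = (71.3100−27.9029)/(227.7400−160.1900) = 0.6426. V = [p*·71.3100 + (1−p*)·27.9029]/1 = 48.9864. B = V − Δ·S = -75.0338.
The time-0 hedge costs 48.9864, which is the no-arbitrage price.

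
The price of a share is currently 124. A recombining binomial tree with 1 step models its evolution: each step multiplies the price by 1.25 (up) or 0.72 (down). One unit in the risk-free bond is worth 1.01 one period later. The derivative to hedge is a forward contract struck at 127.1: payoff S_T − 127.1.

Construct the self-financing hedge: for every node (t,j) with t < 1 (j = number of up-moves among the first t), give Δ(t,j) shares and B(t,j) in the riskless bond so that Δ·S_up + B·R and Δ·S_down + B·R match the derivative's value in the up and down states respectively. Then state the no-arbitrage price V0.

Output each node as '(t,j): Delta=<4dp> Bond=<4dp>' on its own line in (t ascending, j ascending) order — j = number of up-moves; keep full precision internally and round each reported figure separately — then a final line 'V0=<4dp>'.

(0,0): Delta=1.0000 Bond=-125.8416
V0=-1.8416

No-arbitrage ⇒ martingale measure with p* = (R−d)/(u−d) = 0.5472.
Terminal values V(1,·): V(1,0)=-37.8200, V(1,1)=27.9000
  t=0,j=0: stock 124.0000 → up 155.0000 (V=27.9000), down 89.2800 (V=-37.8200). Price -1.8416; hedge Δ=1.0000, bond B=-125.8416.
Each (Δ,B) replicates both successor values, so the strategy is self-financing and V0 is arbitrage-free.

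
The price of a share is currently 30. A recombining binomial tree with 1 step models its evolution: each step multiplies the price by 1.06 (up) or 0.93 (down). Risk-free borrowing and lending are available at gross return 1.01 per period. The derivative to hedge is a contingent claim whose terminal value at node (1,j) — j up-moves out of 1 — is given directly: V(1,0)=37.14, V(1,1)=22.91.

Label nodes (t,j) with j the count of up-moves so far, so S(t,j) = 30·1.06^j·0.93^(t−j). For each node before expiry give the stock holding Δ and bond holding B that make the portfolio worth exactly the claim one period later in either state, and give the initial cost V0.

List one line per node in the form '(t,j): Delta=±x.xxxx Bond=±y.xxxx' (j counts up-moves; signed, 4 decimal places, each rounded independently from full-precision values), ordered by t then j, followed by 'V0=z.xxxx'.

(0,0): Delta=-3.6487 Bond=137.5636
V0=28.1021

The replicating-portfolio and risk-neutral prices coincide; use p* = (1.01−0.93)/(1.06−0.93) = 0.6154 for the latter.
Terminal payoffs: V(1,0)=37.1400, V(1,1)=22.9100
Node (0,0) S=30.0000: V=(p*·22.9100+(1−p*)·37.1400)/1.01=28.1021; Δ=(22.9100−37.1400)/(31.8000−27.9000)=-3.6487; B=V−Δ·S=137.5636
The time-0 hedge costs 28.1021, which is the no-arbitrage price.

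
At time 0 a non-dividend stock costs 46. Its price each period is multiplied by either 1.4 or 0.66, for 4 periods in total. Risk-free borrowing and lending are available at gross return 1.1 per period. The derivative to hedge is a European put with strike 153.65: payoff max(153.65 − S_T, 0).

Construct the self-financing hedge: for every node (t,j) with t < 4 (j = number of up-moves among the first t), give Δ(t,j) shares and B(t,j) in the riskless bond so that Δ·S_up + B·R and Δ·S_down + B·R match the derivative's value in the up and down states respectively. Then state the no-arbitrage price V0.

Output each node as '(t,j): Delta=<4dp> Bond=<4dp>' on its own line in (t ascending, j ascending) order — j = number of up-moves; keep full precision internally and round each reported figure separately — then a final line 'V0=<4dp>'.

The replicating-portfolio and risk-neutral prices coincide; use p* = (1.1−0.66)/(1.4−0.66) = 0.5946 for the latter.
Terminal payoffs: V(4,0)=144.9216, V(4,1)=135.1353, V(4,2)=114.3763, V(4,3)=70.3422, V(4,4)=0.0000
(3,0): S=13.2248. Δ = (V_up−V_dn)/(S_up−S_dn) = (135.1353−144.9216)/(18.5147−8.7284) = -1.0000. V = [p*·135.1353 + (1−p*)·144.9216]/1.1 = 126.4570. B = V − Δ·S = 139.6818.
(3,1): S=28.0526. Δ = (V_up−V_dn)/(S_up−S_dn) = (114.3763−135.1353)/(39.2737−18.5147) = -1.0000. V = [p*·114.3763 + (1−p*)·135.1353]/1.1 = 111.6292. B = V − Δ·S = 139.6818.
(3,2): S=59.5056. Δ = (V_up−V_dn)/(S_up−S_dn) = (70.3422−114.3763)/(83.3078−39.2737) = -1.0000. V = [p*·70.3422 + (1−p*)·114.3763]/1.1 = 80.1762. B = V − Δ·S = 139.6818.
(3,3): S=126.2240. Δ = (V_up−V_dn)/(S_up−S_dn) = (0.0000−70.3422)/(176.7136−83.3078) = -0.7531. V = [p*·0.0000 + (1−p*)·70.3422]/1.1 = 25.9246. B = V − Δ·S = 120.9816.
(2,0): S=20.0376. Δ = (V_up−V_dn)/(S_up−S_dn) = (111.6292−126.4570)/(28.0526−13.2248) = -1.0000. V = [p*·111.6292 + (1−p*)·126.4570]/1.1 = 106.9459. B = V − Δ·S = 126.9835.
(2,1): S=42.5040. Δ = (V_up−V_dn)/(S_up−S_dn) = (80.1762−111.6292)/(59.5056−28.0526) = -1.0000. V = [p*·80.1762 + (1−p*)·111.6292]/1.1 = 84.4795. B = V − Δ·S = 126.9835.
(2,2): S=90.1600. Δ = (V_up−V_dn)/(S_up−S_dn) = (25.9246−80.1762)/(126.2240−59.5056) = -0.8131. V = [p*·25.9246 + (1−p*)·80.1762]/1.1 = 43.5623. B = V − Δ·S = 116.8752.
(1,0): S=30.3600. Δ = (V_up−V_dn)/(S_up−S_dn) = (84.4795−106.9459)/(42.5040−20.0376) = -1.0000. V = [p*·84.4795 + (1−p*)·106.9459]/1.1 = 85.0795. B = V − Δ·S = 115.4395.
(1,1): S=64.4000. Δ = (V_up−V_dn)/(S_up−S_dn) = (43.5623−84.4795)/(90.1600−42.5040) = -0.8586. V = [p*·43.5623 + (1−p*)·84.4795]/1.1 = 54.6821. B = V − Δ·S = 109.9756.
(0,0): S=46.0000. Δ = (V_up−V_dn)/(S_up−S_dn) = (54.6821−85.0795)/(64.4000−30.3600) = -0.8930. V = [p*·54.6821 + (1−p*)·85.0795]/1.1 = 60.9140. B = V − Δ·S = 101.9916.
The time-0 hedge costs 60.9140, which is the no-arbitrage price.

(0,0): Delta=-0.8930 Bond=101.9916
(1,0): Delta=-1.0000 Bond=115.4395
(1,1): Delta=-0.8586 Bond=109.9756
(2,0): Delta=-1.0000 Bond=126.9835
(2,1): Delta=-1.0000 Bond=126.9835
(2,2): Delta=-0.8131 Bond=116.8752
(3,0): Delta=-1.0000 Bond=139.6818
(3,1): Delta=-1.0000 Bond=139.6818
(3,2): Delta=-1.0000 Bond=139.6818
(3,3): Delta=-0.7531 Bond=120.9816
V0=60.9140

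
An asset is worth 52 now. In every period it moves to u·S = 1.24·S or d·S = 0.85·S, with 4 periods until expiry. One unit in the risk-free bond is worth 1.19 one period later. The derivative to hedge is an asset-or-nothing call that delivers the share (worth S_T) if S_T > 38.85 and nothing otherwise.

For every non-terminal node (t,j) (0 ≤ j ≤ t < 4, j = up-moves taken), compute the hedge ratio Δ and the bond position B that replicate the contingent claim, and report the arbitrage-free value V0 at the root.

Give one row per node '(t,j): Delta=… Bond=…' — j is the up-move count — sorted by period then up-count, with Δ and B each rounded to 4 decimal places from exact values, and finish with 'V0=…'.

(0,0): Delta=1.0017 Bond=-0.0907
(1,0): Delta=1.0183 Bond=-0.8418
(1,1): Delta=1.0000 Bond=0.0000
(2,0): Delta=1.1996 Bond=-7.8135
(2,1): Delta=1.0000 Bond=0.0000
(2,2): Delta=1.0000 Bond=0.0000
(3,0): Delta=3.1795 Bond=-72.5252
(3,1): Delta=1.0000 Bond=0.0000
(3,2): Delta=1.0000 Bond=0.0000
(3,3): Delta=1.0000 Bond=0.0000
V0=51.9963

Risk-neutral probability p* = (R−d)/(u−d) = (1.19−0.85)/(1.24−0.85) = 0.8718.
At expiry t=4: V(4,0)=0.0000, V(4,1)=39.5988, V(4,2)=57.7676, V(4,3)=84.2728, V(4,4)=122.9391
(3,0): S=31.9345. Δ = (V_up−V_dn)/(S_up−S_dn) = (39.5988−0.0000)/(39.5988−27.1443) = 3.1795. V = [p*·39.5988 + (1−p*)·0.0000]/1.19 = 29.0101. B = V − Δ·S = -72.5252.
(3,1): S=46.5868. Δ = (V_up−V_dn)/(S_up−S_dn) = (57.7676−39.5988)/(57.7676−39.5988) = 1.0000. V = [p*·57.7676 + (1−p*)·39.5988]/1.19 = 46.5868. B = V − Δ·S = 0.0000.
(3,2): S=67.9619. Δ = (V_up−V_dn)/(S_up−S_dn) = (84.2728−57.7676)/(84.2728−57.7676) = 1.0000. V = [p*·84.2728 + (1−p*)·57.7676]/1.19 = 67.9619. B = V − Δ·S = 0.0000.
(3,3): S=99.1444. Δ = (V_up−V_dn)/(S_up−S_dn) = (122.9391−84.2728)/(122.9391−84.2728) = 1.0000. V = [p*·122.9391 + (1−p*)·84.2728]/1.19 = 99.1444. B = V − Δ·S = 0.0000.
(2,0): S=37.5700. Δ = (V_up−V_dn)/(S_up−S_dn) = (46.5868−29.0101)/(46.5868−31.9345) = 1.1996. V = [p*·46.5868 + (1−p*)·29.0101]/1.19 = 37.2549. B = V − Δ·S = -7.8135.
(2,1): S=54.8080. Δ = (V_up−V_dn)/(S_up−S_dn) = (67.9619−46.5868)/(67.9619−46.5868) = 1.0000. V = [p*·67.9619 + (1−p*)·46.5868]/1.19 = 54.8080. B = V − Δ·S = 0.0000.
(2,2): S=79.9552. Δ = (V_up−V_dn)/(S_up−S_dn) = (99.1444−67.9619)/(99.1444−67.9619) = 1.0000. V = [p*·99.1444 + (1−p*)·67.9619]/1.19 = 79.9552. B = V − Δ·S = 0.0000.
(1,0): S=44.2000. Δ = (V_up−V_dn)/(S_up−S_dn) = (54.8080−37.2549)/(54.8080−37.5700) = 1.0183. V = [p*·54.8080 + (1−p*)·37.2549]/1.19 = 44.1661. B = V − Δ·S = -0.8418.
(1,1): S=64.4800. Δ = (V_up−V_dn)/(S_up−S_dn) = (79.9552−54.8080)/(79.9552−54.8080) = 1.0000. V = [p*·79.9552 + (1−p*)·54.8080]/1.19 = 64.4800. B = V − Δ·S = 0.0000.
(0,0): S=52.0000. Δ = (V_up−V_dn)/(S_up−S_dn) = (64.4800−44.1661)/(64.4800−44.2000) = 1.0017. V = [p*·64.4800 + (1−p*)·44.1661]/1.19 = 51.9963. B = V − Δ·S = -0.0907.
The time-0 hedge costs 51.9963, which is the no-arbitrage price.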